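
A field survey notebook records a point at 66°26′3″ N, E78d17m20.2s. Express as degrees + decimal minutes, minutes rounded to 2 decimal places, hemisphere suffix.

66° 26.05′ N, 78° 17.34′ E

Lat: seconds/60 = 0.05000; minutes = 26 + 0.05000 = 26.0500
λ: seconds/60 = 0.33667; minutes = 17 + 0.33667 = 17.3367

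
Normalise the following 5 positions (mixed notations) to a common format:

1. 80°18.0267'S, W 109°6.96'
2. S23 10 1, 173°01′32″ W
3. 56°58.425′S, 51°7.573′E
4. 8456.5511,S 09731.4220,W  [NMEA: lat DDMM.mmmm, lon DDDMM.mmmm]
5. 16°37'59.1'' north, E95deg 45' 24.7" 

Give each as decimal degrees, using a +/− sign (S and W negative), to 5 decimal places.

Point 1:
  Lat: 80 + 18.0267/60 = 80.300445
  hemisphere S, so the sign is −
  Lon: 109 + 6.96/60 = 109.116000
  hemisphere W, so the sign is −
Point 2:
  φ: 23° + 10/60 + 1/3600 = 23 + 0.166667 + 0.000278 = 23.166944
  hemisphere S, so the sign is −
  λ: 173 + 1/60 + 32/3600 = 173.025556
  hemisphere W, so the sign is −
Point 3:
  φ: 56 + 58.425/60 = 56.973750
  S ⇒ negate
  λ: 7.573′ = 0.126217°; total 51.126217
  E → positive
Point 4:
  φ: split at 2 digits → 84° and 56.5511′; 84 + 56.5511/60 = 84.942518
  hemisphere S, so the sign is −
  Longitude: degrees = first 3 digits = 97, minutes = 31.422; 97 + 31.422/60 = 97.523700
  W → negative
Point 5:
  φ: 16° + 37/60 + 59.1/3600 = 16 + 0.616667 + 0.016417 = 16.633083
  N → positive
  Lon: 45′ + 24.7″ = 45.41167′; 95 + 45.41167/60 = 95.756861
  E ⇒ keep positive

1. -80.30045, -109.11600
2. -23.16694, -173.02556
3. -56.97375, 51.12622
4. -84.94252, -97.52370
5. 16.63308, 95.75686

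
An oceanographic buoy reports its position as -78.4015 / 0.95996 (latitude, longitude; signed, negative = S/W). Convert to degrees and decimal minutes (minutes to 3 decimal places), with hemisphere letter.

78° 24.090′ S, 0° 57.598′ E

Latitude is negative → S; |value| = 78.401500
Lat: fractional part 0.401500 → 24.09000 minutes
Longitude: fractional part 0.959960 → 57.59760 minutes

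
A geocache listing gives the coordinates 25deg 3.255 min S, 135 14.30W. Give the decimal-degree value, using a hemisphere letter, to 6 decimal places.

25.054250° S, 135.238333° W

Latitude: 25 + 3.255/60 = 25.0542500
Longitude: 135 + 14.3/60 = 135.2383333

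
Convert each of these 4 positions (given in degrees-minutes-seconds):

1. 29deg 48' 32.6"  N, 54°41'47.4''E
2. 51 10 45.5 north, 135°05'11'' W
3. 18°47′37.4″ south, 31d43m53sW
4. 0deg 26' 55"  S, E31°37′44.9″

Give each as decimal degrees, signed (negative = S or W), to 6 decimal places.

1. 29.809056, 54.696500
2. 51.179306, -135.086389
3. -18.793722, -31.731389
4. -0.448611, 31.629139

Point 1:
  Lat: 29° + 48/60 + 32.6/3600 = 29 + 0.800000 + 0.009056 = 29.8090556
  N → positive
  Lon: 41′ + 47.4″ = 41.79000′; 54 + 41.79000/60 = 54.6965000
  E ⇒ keep positive
Point 2:
  φ: 51 + 10/60 + 45.5/3600 = 51.1793056
  N → positive
  λ: 135° + 5/60 + 11/3600 = 135 + 0.083333 + 0.003056 = 135.0863889
  W ⇒ negate
Point 3:
  Lat: 18 + 47/60 + 37.4/3600 = 18.7937222
  S ⇒ negate
  λ: 31° + 43/60 + 53/3600 = 31 + 0.716667 + 0.014722 = 31.7313889
  hemisphere W, so the sign is −
Point 4:
  Lat: 0 + 26/60 + 55/3600 = 0.4486111
  hemisphere S, so the sign is −
  Longitude: 37′ + 44.9″ = 37.74833′; 31 + 37.74833/60 = 31.6291389
  E ⇒ keep positive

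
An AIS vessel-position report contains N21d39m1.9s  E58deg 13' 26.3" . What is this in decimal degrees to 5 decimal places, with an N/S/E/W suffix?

21.65053° N, 58.22397° E

φ: 21 + 39/60 + 1.9/3600 = 21.650528
Lon: 58 + 13/60 + 26.3/3600 = 58.223972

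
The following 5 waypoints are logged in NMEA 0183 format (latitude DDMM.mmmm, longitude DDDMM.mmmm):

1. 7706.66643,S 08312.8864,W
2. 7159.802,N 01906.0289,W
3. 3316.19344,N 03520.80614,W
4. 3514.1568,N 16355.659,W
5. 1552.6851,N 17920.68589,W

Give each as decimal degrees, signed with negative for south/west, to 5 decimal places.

Point 1:
  φ: split at 2 digits → 77° and 6.66643′; 77 + 6.66643/60 = 77.111107
  S → negative
  Lon: degrees = first 3 digits = 83, minutes = 12.8864; 83 + 12.8864/60 = 83.214773
  W ⇒ negate
Point 2:
  φ: degrees = first 2 digits = 71, minutes = 59.802; 71 + 59.802/60 = 71.996700
  N ⇒ keep positive
  Lon: split at 3 digits → 019° and 6.0289′; 19 + 6.0289/60 = 19.100482
  W → negative
Point 3:
  Latitude: degrees = first 2 digits = 33, minutes = 16.19344; 33 + 16.19344/60 = 33.269891
  N → positive
  Lon: split at 3 digits → 035° and 20.80614′; 35 + 20.80614/60 = 35.346769
  W ⇒ negate
Point 4:
  Latitude: degrees = first 2 digits = 35, minutes = 14.1568; 35 + 14.1568/60 = 35.235947
  N ⇒ keep positive
  λ: split at 3 digits → 163° and 55.659′; 163 + 55.659/60 = 163.927650
  hemisphere W, so the sign is −
Point 5:
  Latitude: degrees = first 2 digits = 15, minutes = 52.6851; 15 + 52.6851/60 = 15.878085
  N → positive
  Lon: split at 3 digits → 179° and 20.68589′; 179 + 20.68589/60 = 179.344765
  hemisphere W, so the sign is −

1. -77.11111, -83.21477
2. 71.99670, -19.10048
3. 33.26989, -35.34677
4. 35.23595, -163.92765
5. 15.87809, -179.34476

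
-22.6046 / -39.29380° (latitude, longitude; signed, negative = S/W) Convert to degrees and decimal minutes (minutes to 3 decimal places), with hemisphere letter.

22° 36.276′ S, 39° 17.628′ W

Latitude is negative → S; |value| = 22.604600
Lat: minutes = (22.604600 − 22) × 60 = 36.27600
Longitude is negative → W; |value| = 39.293800
Longitude: minutes = (39.293800 − 39) × 60 = 17.62800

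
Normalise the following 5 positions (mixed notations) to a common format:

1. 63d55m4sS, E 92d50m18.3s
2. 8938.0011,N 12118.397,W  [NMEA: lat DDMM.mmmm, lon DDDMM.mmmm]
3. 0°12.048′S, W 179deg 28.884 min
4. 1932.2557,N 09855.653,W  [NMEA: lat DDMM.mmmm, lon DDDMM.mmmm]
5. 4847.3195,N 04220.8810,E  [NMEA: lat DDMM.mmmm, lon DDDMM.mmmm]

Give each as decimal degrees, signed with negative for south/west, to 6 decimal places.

1. -63.917778, 92.838417
2. 89.633352, -121.306617
3. -0.200800, -179.481400
4. 19.537595, -98.927550
5. 48.788658, 42.348017

Point 1:
  Latitude: 55′ + 4″ = 55.06667′; 63 + 55.06667/60 = 63.9177778
  S ⇒ negate
  Longitude: 50′ + 18.3″ = 50.30500′; 92 + 50.30500/60 = 92.8384167
  E ⇒ keep positive
Point 2:
  φ: split at 2 digits → 89° and 38.0011′; 89 + 38.0011/60 = 89.6333517
  N → positive
  λ: degrees = first 3 digits = 121, minutes = 18.397; 121 + 18.397/60 = 121.3066167
  W ⇒ negate
Point 3:
  Latitude: 12.048′ = 0.200800°; total 0.2008000
  S → negative
  λ: 179 + 28.884/60 = 179.4814000
  W ⇒ negate
Point 4:
  φ: split at 2 digits → 19° and 32.2557′; 19 + 32.2557/60 = 19.5375950
  N ⇒ keep positive
  λ: split at 3 digits → 098° and 55.653′; 98 + 55.653/60 = 98.9275500
  W → negative
Point 5:
  Latitude: split at 2 digits → 48° and 47.3195′; 48 + 47.3195/60 = 48.7886583
  N ⇒ keep positive
  Longitude: degrees = first 3 digits = 42, minutes = 20.881; 42 + 20.881/60 = 42.3480167
  E → positive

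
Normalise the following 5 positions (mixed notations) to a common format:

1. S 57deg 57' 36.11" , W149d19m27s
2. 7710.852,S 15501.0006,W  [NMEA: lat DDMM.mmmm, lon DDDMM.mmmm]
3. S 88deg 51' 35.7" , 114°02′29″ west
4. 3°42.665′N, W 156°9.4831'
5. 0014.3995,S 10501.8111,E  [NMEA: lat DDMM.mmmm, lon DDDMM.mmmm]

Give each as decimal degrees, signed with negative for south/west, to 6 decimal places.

Point 1:
  Lat: 57′ + 36.11″ = 57.60183′; 57 + 57.60183/60 = 57.9600306
  hemisphere S, so the sign is −
  λ: 19′ + 27″ = 19.45000′; 149 + 19.45000/60 = 149.3241667
  W → negative
Point 2:
  Latitude: degrees = first 2 digits = 77, minutes = 10.852; 77 + 10.852/60 = 77.1808667
  hemisphere S, so the sign is −
  λ: degrees = first 3 digits = 155, minutes = 1.0006; 155 + 1.0006/60 = 155.0166767
  hemisphere W, so the sign is −
Point 3:
  Latitude: 88° + 51/60 + 35.7/3600 = 88 + 0.850000 + 0.009917 = 88.8599167
  hemisphere S, so the sign is −
  λ: 114 + 2/60 + 29/3600 = 114.0413889
  W ⇒ negate
Point 4:
  φ: 42.665′ = 0.711083°; total 3.7110833
  N → positive
  Lon: 9.4831′ = 0.158052°; total 156.1580517
  hemisphere W, so the sign is −
Point 5:
  Lat: degrees = first 2 digits = 0, minutes = 14.3995; 0 + 14.3995/60 = 0.2399917
  S → negative
  λ: degrees = first 3 digits = 105, minutes = 1.8111; 105 + 1.8111/60 = 105.0301850
  E ⇒ keep positive

1. -57.960031, -149.324167
2. -77.180867, -155.016677
3. -88.859917, -114.041389
4. 3.711083, -156.158052
5. -0.239992, 105.030185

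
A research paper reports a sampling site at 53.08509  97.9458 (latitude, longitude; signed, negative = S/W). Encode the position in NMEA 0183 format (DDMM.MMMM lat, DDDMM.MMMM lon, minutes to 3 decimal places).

Lat: 53° + 0.085090 × 60 = 53° 5.10540′
Longitude: 97° + 0.945800 × 60 = 97° 56.74800′

5305.105,N / 09756.748,E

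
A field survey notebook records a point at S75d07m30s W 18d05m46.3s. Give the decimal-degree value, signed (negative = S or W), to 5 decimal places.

φ: 75 + 7/60 + 30/3600 = 75.125000
S → negative
λ: 18 + 5/60 + 46.3/3600 = 18.096194
hemisphere W, so the sign is −

-75.12500, -18.09619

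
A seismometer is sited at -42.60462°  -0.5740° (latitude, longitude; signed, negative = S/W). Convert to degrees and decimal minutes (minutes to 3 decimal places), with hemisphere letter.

42° 36.277′ S, 0° 34.440′ W

Latitude is negative → S; |value| = 42.604620
φ: 42° + 0.604620 × 60 = 42° 36.27720′
Longitude is negative → W; |value| = 0.574000
Lon: minutes = (0.574000 − 0) × 60 = 34.44000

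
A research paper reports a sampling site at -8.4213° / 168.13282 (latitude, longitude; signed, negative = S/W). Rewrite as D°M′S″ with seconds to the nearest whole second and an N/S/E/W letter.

8°25′17″ S, 168°07′58″ E

Latitude is negative → S; |value| = 8.421300
Latitude: whole degrees 8; 25.27800′ → 25′ and 16.68″
Lon: 0.132820 × 60 = 7.96920′ → 7′, remainder × 60 = 58.15″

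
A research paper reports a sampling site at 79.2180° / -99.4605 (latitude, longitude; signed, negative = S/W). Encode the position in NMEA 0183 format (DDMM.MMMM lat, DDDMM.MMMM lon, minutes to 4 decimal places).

Lat: fractional part 0.218000 → 13.080000 minutes
Longitude is negative → W; |value| = 99.460500
λ: 99° + 0.460500 × 60 = 99° 27.630000′

7913.0800,N / 09927.6300,W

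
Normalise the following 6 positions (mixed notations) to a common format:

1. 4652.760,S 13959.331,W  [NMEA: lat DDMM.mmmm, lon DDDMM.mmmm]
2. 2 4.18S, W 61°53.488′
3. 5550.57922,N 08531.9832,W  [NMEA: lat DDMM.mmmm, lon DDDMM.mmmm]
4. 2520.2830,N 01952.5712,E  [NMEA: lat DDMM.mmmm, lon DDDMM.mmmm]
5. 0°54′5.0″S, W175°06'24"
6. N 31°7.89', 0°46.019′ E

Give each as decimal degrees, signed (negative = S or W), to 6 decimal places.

1. -46.879333, -139.988850
2. -2.069667, -61.891467
3. 55.842987, -85.533053
4. 25.338050, 19.876187
5. -0.901389, -175.106667
6. 31.131500, 0.766983

Point 1:
  φ: degrees = first 2 digits = 46, minutes = 52.76; 46 + 52.76/60 = 46.8793333
  S → negative
  Lon: split at 3 digits → 139° and 59.331′; 139 + 59.331/60 = 139.9888500
  W → negative
Point 2:
  Lat: 2 + 4.18/60 = 2.0696667
  S → negative
  Longitude: 53.488′ = 0.891467°; total 61.8914667
  W ⇒ negate
Point 3:
  Latitude: degrees = first 2 digits = 55, minutes = 50.57922; 55 + 50.57922/60 = 55.8429870
  N ⇒ keep positive
  λ: split at 3 digits → 085° and 31.9832′; 85 + 31.9832/60 = 85.5330533
  W ⇒ negate
Point 4:
  Latitude: degrees = first 2 digits = 25, minutes = 20.283; 25 + 20.283/60 = 25.3380500
  N ⇒ keep positive
  Longitude: degrees = first 3 digits = 19, minutes = 52.5712; 19 + 52.5712/60 = 19.8761867
  E ⇒ keep positive
Point 5:
  φ: 54′ + 5″ = 54.08333′; 0 + 54.08333/60 = 0.9013889
  S → negative
  Longitude: 6′ + 24″ = 6.40000′; 175 + 6.40000/60 = 175.1066667
  hemisphere W, so the sign is −
Point 6:
  Latitude: 31 + 7.89/60 = 31.1315000
  N ⇒ keep positive
  λ: 46.019′ = 0.766983°; total 0.7669833
  E → positive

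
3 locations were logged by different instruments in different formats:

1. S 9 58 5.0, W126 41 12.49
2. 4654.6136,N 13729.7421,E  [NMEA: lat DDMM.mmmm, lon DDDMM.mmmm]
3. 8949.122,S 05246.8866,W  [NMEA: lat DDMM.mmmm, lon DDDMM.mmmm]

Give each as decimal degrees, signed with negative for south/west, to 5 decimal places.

Point 1:
  φ: 9 + 58/60 + 5/3600 = 9.968056
  hemisphere S, so the sign is −
  Lon: 126° + 41/60 + 12.49/3600 = 126 + 0.683333 + 0.003469 = 126.686803
  hemisphere W, so the sign is −
Point 2:
  φ: split at 2 digits → 46° and 54.6136′; 46 + 54.6136/60 = 46.910227
  N ⇒ keep positive
  λ: split at 3 digits → 137° and 29.7421′; 137 + 29.7421/60 = 137.495702
  E ⇒ keep positive
Point 3:
  Lat: degrees = first 2 digits = 89, minutes = 49.122; 89 + 49.122/60 = 89.818700
  hemisphere S, so the sign is −
  Lon: split at 3 digits → 052° and 46.8866′; 52 + 46.8866/60 = 52.781443
  W ⇒ negate

1. -9.96806, -126.68680
2. 46.91023, 137.49570
3. -89.81870, -52.78144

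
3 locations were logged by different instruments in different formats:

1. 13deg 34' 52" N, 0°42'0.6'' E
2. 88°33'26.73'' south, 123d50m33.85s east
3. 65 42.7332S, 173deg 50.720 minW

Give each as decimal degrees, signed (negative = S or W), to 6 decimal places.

1. 13.581111, 0.700167
2. -88.557425, 123.842736
3. -65.712220, -173.845333

Point 1:
  Latitude: 13 + 34/60 + 52/3600 = 13.5811111
  N → positive
  Lon: 42′ + 0.6″ = 42.01000′; 0 + 42.01000/60 = 0.7001667
  E → positive
Point 2:
  Lat: 88° + 33/60 + 26.73/3600 = 88 + 0.550000 + 0.007425 = 88.5574250
  S → negative
  λ: 123 + 50/60 + 33.85/3600 = 123.8427361
  E → positive
Point 3:
  Latitude: 42.7332′ = 0.712220°; total 65.7122200
  hemisphere S, so the sign is −
  Lon: 173 + 50.72/60 = 173.8453333
  hemisphere W, so the sign is −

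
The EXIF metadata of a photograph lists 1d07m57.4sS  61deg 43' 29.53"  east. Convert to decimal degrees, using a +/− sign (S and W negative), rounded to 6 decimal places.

-1.132611, 61.724869

Latitude: 1 + 7/60 + 57.4/3600 = 1.1326111
hemisphere S, so the sign is −
λ: 43′ + 29.53″ = 43.49217′; 61 + 43.49217/60 = 61.7248694
E ⇒ keep positive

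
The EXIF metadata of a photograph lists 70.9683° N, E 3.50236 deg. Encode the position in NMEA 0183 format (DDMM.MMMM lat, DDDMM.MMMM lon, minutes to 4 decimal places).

7058.0980,N / 00330.1416,E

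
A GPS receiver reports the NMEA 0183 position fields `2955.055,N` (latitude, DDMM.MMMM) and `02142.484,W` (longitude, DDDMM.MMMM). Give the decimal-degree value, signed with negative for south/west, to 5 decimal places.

29.91758, -21.70807

Latitude: degrees = first 2 digits = 29, minutes = 55.055; 29 + 55.055/60 = 29.917583
N ⇒ keep positive
Longitude: degrees = first 3 digits = 21, minutes = 42.484; 21 + 42.484/60 = 21.708067
W ⇒ negate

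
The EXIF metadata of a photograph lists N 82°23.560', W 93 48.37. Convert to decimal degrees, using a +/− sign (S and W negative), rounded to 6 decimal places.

φ: 82 + 23.56/60 = 82.3926667
N ⇒ keep positive
Longitude: 48.37′ = 0.806167°; total 93.8061667
W ⇒ negate

82.392667, -93.806167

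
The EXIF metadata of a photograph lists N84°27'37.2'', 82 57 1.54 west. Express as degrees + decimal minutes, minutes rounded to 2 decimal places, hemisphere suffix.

φ: seconds/60 = 0.62000; minutes = 27 + 0.62000 = 27.6200
Longitude: 57 + 1.54/60 = 57.0257′

84° 27.62′ N, 82° 57.03′ W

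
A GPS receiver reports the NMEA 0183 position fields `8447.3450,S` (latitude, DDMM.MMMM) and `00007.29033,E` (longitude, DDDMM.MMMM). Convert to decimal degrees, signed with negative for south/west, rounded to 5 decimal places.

Lat: degrees = first 2 digits = 84, minutes = 47.345; 84 + 47.345/60 = 84.789083
S ⇒ negate
λ: degrees = first 3 digits = 0, minutes = 7.29033; 0 + 7.29033/60 = 0.121506
E → positive

-84.78908, 0.12151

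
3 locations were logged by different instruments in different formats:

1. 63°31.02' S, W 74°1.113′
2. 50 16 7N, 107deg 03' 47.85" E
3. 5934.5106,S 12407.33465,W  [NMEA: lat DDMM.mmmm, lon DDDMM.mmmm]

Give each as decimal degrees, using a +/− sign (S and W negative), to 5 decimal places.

1. -63.51700, -74.01855
2. 50.26861, 107.06329
3. -59.57518, -124.12224

Point 1:
  Lat: 31.02′ = 0.517000°; total 63.517000
  S ⇒ negate
  Lon: 74 + 1.113/60 = 74.018550
  W → negative
Point 2:
  Latitude: 50 + 16/60 + 7/3600 = 50.268611
  N ⇒ keep positive
  Longitude: 107 + 3/60 + 47.85/3600 = 107.063292
  E ⇒ keep positive
Point 3:
  Lat: split at 2 digits → 59° and 34.5106′; 59 + 34.5106/60 = 59.575177
  S → negative
  λ: split at 3 digits → 124° and 7.33465′; 124 + 7.33465/60 = 124.122244
  hemisphere W, so the sign is −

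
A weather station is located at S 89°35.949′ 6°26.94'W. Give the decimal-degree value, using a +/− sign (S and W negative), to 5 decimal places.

-89.59915, -6.44900

φ: 35.949′ = 0.599150°; total 89.599150
S → negative
Longitude: 6 + 26.94/60 = 6.449000
W → negative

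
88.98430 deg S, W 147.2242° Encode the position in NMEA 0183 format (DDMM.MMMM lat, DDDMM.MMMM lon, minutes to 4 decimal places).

8859.0580,S / 14713.4520,W

Lat: 88° + 0.984300 × 60 = 88° 59.058000′
Lon: minutes = (147.224200 − 147) × 60 = 13.452000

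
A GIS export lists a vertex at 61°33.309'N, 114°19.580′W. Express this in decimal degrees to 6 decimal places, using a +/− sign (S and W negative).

φ: 61 + 33.309/60 = 61.5551500
N → positive
λ: 114 + 19.58/60 = 114.3263333
W → negative

61.555150, -114.326333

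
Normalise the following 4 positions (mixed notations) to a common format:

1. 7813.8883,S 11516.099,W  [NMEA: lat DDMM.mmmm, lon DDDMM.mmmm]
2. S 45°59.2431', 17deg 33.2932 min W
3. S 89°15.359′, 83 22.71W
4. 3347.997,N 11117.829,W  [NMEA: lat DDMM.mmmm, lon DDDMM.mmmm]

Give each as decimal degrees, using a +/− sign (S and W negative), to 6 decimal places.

Point 1:
  φ: degrees = first 2 digits = 78, minutes = 13.8883; 78 + 13.8883/60 = 78.2314717
  S ⇒ negate
  Lon: degrees = first 3 digits = 115, minutes = 16.099; 115 + 16.099/60 = 115.2683167
  hemisphere W, so the sign is −
Point 2:
  Latitude: 45 + 59.2431/60 = 45.9873850
  hemisphere S, so the sign is −
  λ: 33.2932′ = 0.554887°; total 17.5548867
  hemisphere W, so the sign is −
Point 3:
  Latitude: 15.359′ = 0.255983°; total 89.2559833
  S → negative
  λ: 83 + 22.71/60 = 83.3785000
  W ⇒ negate
Point 4:
  Lat: degrees = first 2 digits = 33, minutes = 47.997; 33 + 47.997/60 = 33.7999500
  N → positive
  Longitude: degrees = first 3 digits = 111, minutes = 17.829; 111 + 17.829/60 = 111.2971500
  W → negative

1. -78.231472, -115.268317
2. -45.987385, -17.554887
3. -89.255983, -83.378500
4. 33.799950, -111.297150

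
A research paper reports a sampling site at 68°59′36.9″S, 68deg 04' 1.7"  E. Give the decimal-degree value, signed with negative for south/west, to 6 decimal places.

-68.993583, 68.067139

φ: 59′ + 36.9″ = 59.61500′; 68 + 59.61500/60 = 68.9935833
S ⇒ negate
Longitude: 68 + 4/60 + 1.7/3600 = 68.0671389
E ⇒ keep positive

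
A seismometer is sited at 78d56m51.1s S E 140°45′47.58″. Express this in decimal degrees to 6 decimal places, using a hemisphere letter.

78.947528° S, 140.763217° E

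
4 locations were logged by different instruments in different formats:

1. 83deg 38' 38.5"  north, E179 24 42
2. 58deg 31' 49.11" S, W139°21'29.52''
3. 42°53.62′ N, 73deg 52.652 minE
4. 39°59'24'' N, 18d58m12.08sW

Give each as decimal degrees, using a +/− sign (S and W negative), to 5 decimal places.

Point 1:
  Lat: 83° + 38/60 + 38.5/3600 = 83 + 0.633333 + 0.010694 = 83.644028
  N → positive
  Longitude: 179° + 24/60 + 42/3600 = 179 + 0.400000 + 0.011667 = 179.411667
  E → positive
Point 2:
  Latitude: 58 + 31/60 + 49.11/3600 = 58.530308
  hemisphere S, so the sign is −
  Lon: 139° + 21/60 + 29.52/3600 = 139 + 0.350000 + 0.008200 = 139.358200
  W → negative
Point 3:
  Latitude: 42 + 53.62/60 = 42.893667
  N → positive
  λ: 73 + 52.652/60 = 73.877533
  E ⇒ keep positive
Point 4:
  Lat: 39° + 59/60 + 24/3600 = 39 + 0.983333 + 0.006667 = 39.990000
  N → positive
  Lon: 18 + 58/60 + 12.08/3600 = 18.970022
  W → negative

1. 83.64403, 179.41167
2. -58.53031, -139.35820
3. 42.89367, 73.87753
4. 39.99000, -18.97002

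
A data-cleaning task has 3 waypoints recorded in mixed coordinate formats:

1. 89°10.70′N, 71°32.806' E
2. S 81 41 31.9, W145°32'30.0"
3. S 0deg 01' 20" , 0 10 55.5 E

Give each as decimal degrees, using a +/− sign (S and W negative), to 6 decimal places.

Point 1:
  Lat: 89 + 10.7/60 = 89.1783333
  N ⇒ keep positive
  Lon: 32.806′ = 0.546767°; total 71.5467667
  E ⇒ keep positive
Point 2:
  Latitude: 81° + 41/60 + 31.9/3600 = 81 + 0.683333 + 0.008861 = 81.6921944
  hemisphere S, so the sign is −
  Lon: 32′ + 30″ = 32.50000′; 145 + 32.50000/60 = 145.5416667
  W → negative
Point 3:
  Latitude: 1′ + 20″ = 1.33333′; 0 + 1.33333/60 = 0.0222222
  S → negative
  λ: 0 + 10/60 + 55.5/3600 = 0.1820833
  E ⇒ keep positive

1. 89.178333, 71.546767
2. -81.692194, -145.541667
3. -0.022222, 0.182083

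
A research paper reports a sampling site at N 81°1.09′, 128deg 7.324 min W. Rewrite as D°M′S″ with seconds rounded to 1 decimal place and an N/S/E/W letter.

φ: fractional minutes 0.09000 × 60 = 5.400″
Longitude: fractional minutes 0.32400 × 60 = 19.440″

81°01′5.4″ N, 128°07′19.4″ W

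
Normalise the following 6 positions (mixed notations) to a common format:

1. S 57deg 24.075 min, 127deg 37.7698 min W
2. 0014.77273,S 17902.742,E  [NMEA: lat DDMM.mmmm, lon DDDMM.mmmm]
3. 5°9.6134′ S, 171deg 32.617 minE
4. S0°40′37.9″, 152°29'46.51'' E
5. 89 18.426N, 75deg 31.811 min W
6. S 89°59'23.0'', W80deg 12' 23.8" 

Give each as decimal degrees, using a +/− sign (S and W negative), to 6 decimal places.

Point 1:
  Latitude: 57 + 24.075/60 = 57.4012500
  S → negative
  λ: 37.7698′ = 0.629497°; total 127.6294967
  W ⇒ negate
Point 2:
  φ: degrees = first 2 digits = 0, minutes = 14.77273; 0 + 14.77273/60 = 0.2462122
  S → negative
  Lon: split at 3 digits → 179° and 2.742′; 179 + 2.742/60 = 179.0457000
  E → positive
Point 3:
  Latitude: 9.6134′ = 0.160223°; total 5.1602233
  S ⇒ negate
  Lon: 171 + 32.617/60 = 171.5436167
  E → positive
Point 4:
  φ: 0 + 40/60 + 37.9/3600 = 0.6771944
  hemisphere S, so the sign is −
  Lon: 152° + 29/60 + 46.51/3600 = 152 + 0.483333 + 0.012919 = 152.4962528
  E → positive
Point 5:
  Lat: 89 + 18.426/60 = 89.3071000
  N ⇒ keep positive
  Lon: 75 + 31.811/60 = 75.5301833
  W ⇒ negate
Point 6:
  Latitude: 59′ + 23″ = 59.38333′; 89 + 59.38333/60 = 89.9897222
  S → negative
  Longitude: 12′ + 23.8″ = 12.39667′; 80 + 12.39667/60 = 80.2066111
  hemisphere W, so the sign is −

1. -57.401250, -127.629497
2. -0.246212, 179.045700
3. -5.160223, 171.543617
4. -0.677194, 152.496253
5. 89.307100, -75.530183
6. -89.989722, -80.206611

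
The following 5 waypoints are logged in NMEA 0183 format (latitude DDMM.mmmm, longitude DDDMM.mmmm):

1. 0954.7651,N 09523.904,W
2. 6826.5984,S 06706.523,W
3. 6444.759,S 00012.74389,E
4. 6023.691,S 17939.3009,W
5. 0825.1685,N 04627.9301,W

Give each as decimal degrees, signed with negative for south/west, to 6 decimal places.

1. 9.912752, -95.398400
2. -68.443307, -67.108717
3. -64.745983, 0.212398
4. -60.394850, -179.655015
5. 8.419475, -46.465502

Point 1:
  Lat: split at 2 digits → 09° and 54.7651′; 9 + 54.7651/60 = 9.9127517
  N → positive
  Longitude: split at 3 digits → 095° and 23.904′; 95 + 23.904/60 = 95.3984000
  hemisphere W, so the sign is −
Point 2:
  φ: split at 2 digits → 68° and 26.5984′; 68 + 26.5984/60 = 68.4433067
  S ⇒ negate
  λ: degrees = first 3 digits = 67, minutes = 6.523; 67 + 6.523/60 = 67.1087167
  W ⇒ negate
Point 3:
  Latitude: degrees = first 2 digits = 64, minutes = 44.759; 64 + 44.759/60 = 64.7459833
  S → negative
  Lon: split at 3 digits → 000° and 12.74389′; 0 + 12.74389/60 = 0.2123982
  E → positive
Point 4:
  φ: split at 2 digits → 60° and 23.691′; 60 + 23.691/60 = 60.3948500
  S ⇒ negate
  Longitude: split at 3 digits → 179° and 39.3009′; 179 + 39.3009/60 = 179.6550150
  W → negative
Point 5:
  Lat: split at 2 digits → 08° and 25.1685′; 8 + 25.1685/60 = 8.4194750
  N → positive
  Longitude: split at 3 digits → 046° and 27.9301′; 46 + 27.9301/60 = 46.4655017
  W → negative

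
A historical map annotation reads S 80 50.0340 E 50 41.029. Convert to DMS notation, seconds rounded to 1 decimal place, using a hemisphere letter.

Lat: 50.03400′ → 50′ and 0.03400 × 60 = 2.040″
λ: fractional minutes 0.02900 × 60 = 1.740″

80°50′2.0″ S, 50°41′1.7″ E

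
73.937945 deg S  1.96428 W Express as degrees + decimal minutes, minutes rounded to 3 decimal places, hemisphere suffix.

Lat: minutes = (73.937945 − 73) × 60 = 56.27670
λ: 1° + 0.964280 × 60 = 1° 57.85680′

73° 56.277′ S, 1° 57.857′ W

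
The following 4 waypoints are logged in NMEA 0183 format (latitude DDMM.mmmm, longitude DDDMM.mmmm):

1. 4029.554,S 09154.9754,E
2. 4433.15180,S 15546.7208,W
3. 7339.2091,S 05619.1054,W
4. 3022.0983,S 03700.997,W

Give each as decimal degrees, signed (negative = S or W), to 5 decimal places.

1. -40.49257, 91.91626
2. -44.55253, -155.77868
3. -73.65349, -56.31842
4. -30.36831, -37.01662

Point 1:
  Latitude: split at 2 digits → 40° and 29.554′; 40 + 29.554/60 = 40.492567
  S → negative
  λ: degrees = first 3 digits = 91, minutes = 54.9754; 91 + 54.9754/60 = 91.916257
  E ⇒ keep positive
Point 2:
  Lat: split at 2 digits → 44° and 33.1518′; 44 + 33.1518/60 = 44.552530
  hemisphere S, so the sign is −
  λ: split at 3 digits → 155° and 46.7208′; 155 + 46.7208/60 = 155.778680
  hemisphere W, so the sign is −
Point 3:
  Latitude: degrees = first 2 digits = 73, minutes = 39.2091; 73 + 39.2091/60 = 73.653485
  hemisphere S, so the sign is −
  λ: degrees = first 3 digits = 56, minutes = 19.1054; 56 + 19.1054/60 = 56.318423
  W → negative
Point 4:
  Lat: degrees = first 2 digits = 30, minutes = 22.0983; 30 + 22.0983/60 = 30.368305
  hemisphere S, so the sign is −
  Longitude: degrees = first 3 digits = 37, minutes = 0.997; 37 + 0.997/60 = 37.016617
  W → negative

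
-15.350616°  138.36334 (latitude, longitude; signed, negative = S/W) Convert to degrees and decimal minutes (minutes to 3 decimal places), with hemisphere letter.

15° 21.037′ S, 138° 21.800′ E

Latitude is negative → S; |value| = 15.350616
Lat: minutes = (15.350616 − 15) × 60 = 21.03696
λ: fractional part 0.363340 → 21.80040 minutes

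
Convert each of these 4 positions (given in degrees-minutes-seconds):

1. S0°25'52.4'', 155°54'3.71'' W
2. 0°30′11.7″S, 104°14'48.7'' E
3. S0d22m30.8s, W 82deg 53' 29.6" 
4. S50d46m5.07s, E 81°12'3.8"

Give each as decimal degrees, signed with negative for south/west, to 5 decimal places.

Point 1:
  Latitude: 0 + 25/60 + 52.4/3600 = 0.431222
  hemisphere S, so the sign is −
  Lon: 54′ + 3.71″ = 54.06183′; 155 + 54.06183/60 = 155.901031
  W ⇒ negate
Point 2:
  Lat: 0° + 30/60 + 11.7/3600 = 0 + 0.500000 + 0.003250 = 0.503250
  hemisphere S, so the sign is −
  λ: 14′ + 48.7″ = 14.81167′; 104 + 14.81167/60 = 104.246861
  E → positive
Point 3:
  Lat: 0 + 22/60 + 30.8/3600 = 0.375222
  S → negative
  λ: 82° + 53/60 + 29.6/3600 = 82 + 0.883333 + 0.008222 = 82.891556
  W ⇒ negate
Point 4:
  Latitude: 46′ + 5.07″ = 46.08450′; 50 + 46.08450/60 = 50.768075
  S ⇒ negate
  Longitude: 81° + 12/60 + 3.8/3600 = 81 + 0.200000 + 0.001056 = 81.201056
  E → positive

1. -0.43122, -155.90103
2. -0.50325, 104.24686
3. -0.37522, -82.89156
4. -50.76808, 81.20106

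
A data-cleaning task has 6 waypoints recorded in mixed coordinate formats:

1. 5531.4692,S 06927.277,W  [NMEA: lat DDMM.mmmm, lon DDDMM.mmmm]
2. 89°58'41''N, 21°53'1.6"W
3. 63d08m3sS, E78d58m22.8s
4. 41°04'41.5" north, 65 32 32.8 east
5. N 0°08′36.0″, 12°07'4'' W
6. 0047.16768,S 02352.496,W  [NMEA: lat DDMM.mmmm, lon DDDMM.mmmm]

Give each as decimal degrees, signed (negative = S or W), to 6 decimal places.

1. -55.524487, -69.454617
2. 89.978056, -21.883778
3. -63.134167, 78.973000
4. 41.078194, 65.542444
5. 0.143333, -12.117778
6. -0.786128, -23.874933

Point 1:
  Latitude: split at 2 digits → 55° and 31.4692′; 55 + 31.4692/60 = 55.5244867
  S → negative
  Longitude: degrees = first 3 digits = 69, minutes = 27.277; 69 + 27.277/60 = 69.4546167
  W ⇒ negate
Point 2:
  φ: 89 + 58/60 + 41/3600 = 89.9780556
  N → positive
  Longitude: 53′ + 1.6″ = 53.02667′; 21 + 53.02667/60 = 21.8837778
  W → negative
Point 3:
  Latitude: 8′ + 3″ = 8.05000′; 63 + 8.05000/60 = 63.1341667
  S → negative
  λ: 58′ + 22.8″ = 58.38000′; 78 + 58.38000/60 = 78.9730000
  E → positive
Point 4:
  φ: 41 + 4/60 + 41.5/3600 = 41.0781944
  N → positive
  Lon: 32′ + 32.8″ = 32.54667′; 65 + 32.54667/60 = 65.5424444
  E ⇒ keep positive
Point 5:
  φ: 0 + 8/60 + 36/3600 = 0.1433333
  N → positive
  Longitude: 7′ + 4″ = 7.06667′; 12 + 7.06667/60 = 12.1177778
  W → negative
Point 6:
  Latitude: degrees = first 2 digits = 0, minutes = 47.16768; 0 + 47.16768/60 = 0.7861280
  S → negative
  Longitude: split at 3 digits → 023° and 52.496′; 23 + 52.496/60 = 23.8749333
  W ⇒ negate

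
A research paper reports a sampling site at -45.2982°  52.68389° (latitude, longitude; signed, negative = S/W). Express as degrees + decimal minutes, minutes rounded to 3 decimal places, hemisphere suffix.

45° 17.892′ S, 52° 41.033′ E

Latitude is negative → S; |value| = 45.298200
φ: fractional part 0.298200 → 17.89200 minutes
λ: 52° + 0.683890 × 60 = 52° 41.03340′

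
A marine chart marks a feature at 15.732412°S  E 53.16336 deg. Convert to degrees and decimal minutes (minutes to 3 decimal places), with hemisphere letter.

15° 43.945′ S, 53° 9.802′ E

Lat: minutes = (15.732412 − 15) × 60 = 43.94472
Lon: fractional part 0.163360 → 9.80160 minutes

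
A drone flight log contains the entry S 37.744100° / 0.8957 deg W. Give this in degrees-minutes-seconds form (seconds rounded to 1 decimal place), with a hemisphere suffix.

37°44′38.8″ S, 0°53′44.5″ W

φ: 0.744100 × 60 = 44.64600′ → 44′, remainder × 60 = 38.760″
Lon: 0.895700° → 53.74200′; 0.74200 × 60 = 44.520″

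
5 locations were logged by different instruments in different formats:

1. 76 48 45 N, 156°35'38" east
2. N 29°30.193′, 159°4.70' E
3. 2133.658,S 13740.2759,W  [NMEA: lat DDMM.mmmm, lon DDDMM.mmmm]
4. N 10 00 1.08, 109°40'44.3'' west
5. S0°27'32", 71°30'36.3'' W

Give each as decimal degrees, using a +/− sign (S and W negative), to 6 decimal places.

Point 1:
  Lat: 76 + 48/60 + 45/3600 = 76.8125000
  N → positive
  Lon: 156 + 35/60 + 38/3600 = 156.5938889
  E ⇒ keep positive
Point 2:
  Latitude: 30.193′ = 0.503217°; total 29.5032167
  N ⇒ keep positive
  λ: 4.7′ = 0.078333°; total 159.0783333
  E ⇒ keep positive
Point 3:
  φ: degrees = first 2 digits = 21, minutes = 33.658; 21 + 33.658/60 = 21.5609667
  hemisphere S, so the sign is −
  Lon: degrees = first 3 digits = 137, minutes = 40.2759; 137 + 40.2759/60 = 137.6712650
  W → negative
Point 4:
  φ: 0′ + 1.08″ = 0.01800′; 10 + 0.01800/60 = 10.0003000
  N ⇒ keep positive
  Longitude: 109° + 40/60 + 44.3/3600 = 109 + 0.666667 + 0.012306 = 109.6789722
  W → negative
Point 5:
  Lat: 0° + 27/60 + 32/3600 = 0 + 0.450000 + 0.008889 = 0.4588889
  hemisphere S, so the sign is −
  Lon: 30′ + 36.3″ = 30.60500′; 71 + 30.60500/60 = 71.5100833
  W → negative

1. 76.812500, 156.593889
2. 29.503217, 159.078333
3. -21.560967, -137.671265
4. 10.000300, -109.678972
5. -0.458889, -71.510083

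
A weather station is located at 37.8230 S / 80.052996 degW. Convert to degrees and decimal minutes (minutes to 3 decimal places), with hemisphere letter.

φ: fractional part 0.823000 → 49.38000 minutes
λ: fractional part 0.052996 → 3.17976 minutes

37° 49.380′ S, 80° 3.180′ W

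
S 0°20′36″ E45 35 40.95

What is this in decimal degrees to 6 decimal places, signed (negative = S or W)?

-0.343333, 45.594708

Lat: 0 + 20/60 + 36/3600 = 0.3433333
hemisphere S, so the sign is −
Longitude: 45° + 35/60 + 40.95/3600 = 45 + 0.583333 + 0.011375 = 45.5947083
E → positive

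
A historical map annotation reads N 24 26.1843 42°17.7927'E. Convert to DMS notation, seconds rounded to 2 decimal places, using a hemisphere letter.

24°26′11.06″ N, 42°17′47.56″ E

Lat: fractional minutes 0.18430 × 60 = 11.0580″
Lon: 17.79270′ → 17′ and 0.79270 × 60 = 47.5620″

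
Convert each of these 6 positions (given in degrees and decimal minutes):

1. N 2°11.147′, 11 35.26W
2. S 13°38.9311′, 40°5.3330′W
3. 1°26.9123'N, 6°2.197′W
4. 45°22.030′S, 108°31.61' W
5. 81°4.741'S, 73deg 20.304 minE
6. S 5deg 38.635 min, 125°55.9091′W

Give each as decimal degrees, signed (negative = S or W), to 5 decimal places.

1. 2.18578, -11.58767
2. -13.64885, -40.08888
3. 1.44854, -6.03662
4. -45.36717, -108.52683
5. -81.07902, 73.33840
6. -5.64392, -125.93182

Point 1:
  Latitude: 11.147′ = 0.185783°; total 2.185783
  N ⇒ keep positive
  Longitude: 35.26′ = 0.587667°; total 11.587667
  W ⇒ negate
Point 2:
  Latitude: 38.9311′ = 0.648852°; total 13.648852
  S ⇒ negate
  Longitude: 40 + 5.333/60 = 40.088883
  hemisphere W, so the sign is −
Point 3:
  φ: 26.9123′ = 0.448538°; total 1.448538
  N ⇒ keep positive
  Lon: 2.197′ = 0.036617°; total 6.036617
  W ⇒ negate
Point 4:
  Lat: 45 + 22.03/60 = 45.367167
  S ⇒ negate
  Lon: 31.61′ = 0.526833°; total 108.526833
  W → negative
Point 5:
  Lat: 4.741′ = 0.079017°; total 81.079017
  hemisphere S, so the sign is −
  λ: 73 + 20.304/60 = 73.338400
  E → positive
Point 6:
  φ: 38.635′ = 0.643917°; total 5.643917
  S ⇒ negate
  λ: 125 + 55.9091/60 = 125.931818
  W → negative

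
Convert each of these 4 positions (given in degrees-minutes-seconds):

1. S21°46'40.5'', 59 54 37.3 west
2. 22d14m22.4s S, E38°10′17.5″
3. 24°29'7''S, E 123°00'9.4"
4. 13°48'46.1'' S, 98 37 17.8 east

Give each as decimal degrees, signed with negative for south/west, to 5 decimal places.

1. -21.77792, -59.91036
2. -22.23956, 38.17153
3. -24.48528, 123.00261
4. -13.81281, 98.62161

Point 1:
  Lat: 21° + 46/60 + 40.5/3600 = 21 + 0.766667 + 0.011250 = 21.777917
  S ⇒ negate
  Longitude: 59 + 54/60 + 37.3/3600 = 59.910361
  W → negative
Point 2:
  φ: 22 + 14/60 + 22.4/3600 = 22.239556
  hemisphere S, so the sign is −
  λ: 38° + 10/60 + 17.5/3600 = 38 + 0.166667 + 0.004861 = 38.171528
  E ⇒ keep positive
Point 3:
  Lat: 24° + 29/60 + 7/3600 = 24 + 0.483333 + 0.001944 = 24.485278
  S ⇒ negate
  Lon: 123° + 0/60 + 9.4/3600 = 123 + 0.000000 + 0.002611 = 123.002611
  E ⇒ keep positive
Point 4:
  Lat: 13° + 48/60 + 46.1/3600 = 13 + 0.800000 + 0.012806 = 13.812806
  S → negative
  Longitude: 37′ + 17.8″ = 37.29667′; 98 + 37.29667/60 = 98.621611
  E → positive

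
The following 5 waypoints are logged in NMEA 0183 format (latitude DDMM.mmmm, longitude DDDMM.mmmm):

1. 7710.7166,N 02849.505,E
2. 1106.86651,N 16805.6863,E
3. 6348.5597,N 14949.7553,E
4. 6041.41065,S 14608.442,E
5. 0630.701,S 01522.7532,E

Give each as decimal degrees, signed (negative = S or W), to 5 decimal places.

1. 77.17861, 28.82508
2. 11.11444, 168.09477
3. 63.80933, 149.82926
4. -60.69018, 146.14070
5. -6.51168, 15.37922

Point 1:
  Latitude: degrees = first 2 digits = 77, minutes = 10.7166; 77 + 10.7166/60 = 77.178610
  N → positive
  Longitude: degrees = first 3 digits = 28, minutes = 49.505; 28 + 49.505/60 = 28.825083
  E ⇒ keep positive
Point 2:
  φ: split at 2 digits → 11° and 6.86651′; 11 + 6.86651/60 = 11.114442
  N ⇒ keep positive
  Lon: split at 3 digits → 168° and 5.6863′; 168 + 5.6863/60 = 168.094772
  E ⇒ keep positive
Point 3:
  Lat: split at 2 digits → 63° and 48.5597′; 63 + 48.5597/60 = 63.809328
  N → positive
  λ: split at 3 digits → 149° and 49.7553′; 149 + 49.7553/60 = 149.829255
  E → positive
Point 4:
  Lat: degrees = first 2 digits = 60, minutes = 41.41065; 60 + 41.41065/60 = 60.690178
  S → negative
  Lon: degrees = first 3 digits = 146, minutes = 8.442; 146 + 8.442/60 = 146.140700
  E ⇒ keep positive
Point 5:
  Latitude: degrees = first 2 digits = 6, minutes = 30.701; 6 + 30.701/60 = 6.511683
  hemisphere S, so the sign is −
  λ: split at 3 digits → 015° and 22.7532′; 15 + 22.7532/60 = 15.379220
  E ⇒ keep positive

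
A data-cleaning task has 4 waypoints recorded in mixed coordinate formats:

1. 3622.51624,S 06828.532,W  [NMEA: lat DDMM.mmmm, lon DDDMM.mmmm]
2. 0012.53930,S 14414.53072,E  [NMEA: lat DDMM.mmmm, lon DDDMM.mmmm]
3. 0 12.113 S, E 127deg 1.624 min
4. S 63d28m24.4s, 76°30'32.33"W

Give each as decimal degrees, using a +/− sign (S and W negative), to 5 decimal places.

1. -36.37527, -68.47553
2. -0.20899, 144.24218
3. -0.20188, 127.02707
4. -63.47344, -76.50898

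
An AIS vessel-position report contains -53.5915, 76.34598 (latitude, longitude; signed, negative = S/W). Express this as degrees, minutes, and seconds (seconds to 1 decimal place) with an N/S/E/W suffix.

Latitude is negative → S; |value| = 53.591500
φ: 0.591500 × 60 = 35.49000′ → 35′, remainder × 60 = 29.400″
Longitude: 0.345980° → 20.75880′; 0.75880 × 60 = 45.528″

53°35′29.4″ S, 76°20′45.5″ E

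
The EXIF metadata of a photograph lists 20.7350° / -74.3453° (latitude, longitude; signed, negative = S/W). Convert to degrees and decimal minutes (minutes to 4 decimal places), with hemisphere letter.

20° 44.1000′ N, 74° 20.7180′ W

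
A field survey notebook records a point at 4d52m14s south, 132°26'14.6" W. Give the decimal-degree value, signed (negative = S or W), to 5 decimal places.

Lat: 52′ + 14″ = 52.23333′; 4 + 52.23333/60 = 4.870556
hemisphere S, so the sign is −
λ: 26′ + 14.6″ = 26.24333′; 132 + 26.24333/60 = 132.437389
W ⇒ negate

-4.87056, -132.43739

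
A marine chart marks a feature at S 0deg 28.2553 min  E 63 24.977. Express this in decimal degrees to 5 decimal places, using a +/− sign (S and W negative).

-0.47092, 63.41628

Lat: 0 + 28.2553/60 = 0.470922
hemisphere S, so the sign is −
Lon: 63 + 24.977/60 = 63.416283
E ⇒ keep positive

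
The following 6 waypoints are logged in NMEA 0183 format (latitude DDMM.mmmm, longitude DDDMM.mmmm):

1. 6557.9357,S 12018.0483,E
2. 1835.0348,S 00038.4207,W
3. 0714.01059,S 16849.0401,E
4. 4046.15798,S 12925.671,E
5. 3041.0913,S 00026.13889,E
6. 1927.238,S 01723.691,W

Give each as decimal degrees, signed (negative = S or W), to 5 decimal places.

Point 1:
  Lat: degrees = first 2 digits = 65, minutes = 57.9357; 65 + 57.9357/60 = 65.965595
  S → negative
  Longitude: degrees = first 3 digits = 120, minutes = 18.0483; 120 + 18.0483/60 = 120.300805
  E ⇒ keep positive
Point 2:
  Latitude: degrees = first 2 digits = 18, minutes = 35.0348; 18 + 35.0348/60 = 18.583913
  S ⇒ negate
  Longitude: split at 3 digits → 000° and 38.4207′; 0 + 38.4207/60 = 0.640345
  hemisphere W, so the sign is −
Point 3:
  φ: split at 2 digits → 07° and 14.01059′; 7 + 14.01059/60 = 7.233510
  S → negative
  λ: degrees = first 3 digits = 168, minutes = 49.0401; 168 + 49.0401/60 = 168.817335
  E → positive
Point 4:
  Lat: split at 2 digits → 40° and 46.15798′; 40 + 46.15798/60 = 40.769300
  hemisphere S, so the sign is −
  Lon: degrees = first 3 digits = 129, minutes = 25.671; 129 + 25.671/60 = 129.427850
  E → positive
Point 5:
  φ: degrees = first 2 digits = 30, minutes = 41.0913; 30 + 41.0913/60 = 30.684855
  hemisphere S, so the sign is −
  λ: split at 3 digits → 000° and 26.13889′; 0 + 26.13889/60 = 0.435648
  E ⇒ keep positive
Point 6:
  Latitude: degrees = first 2 digits = 19, minutes = 27.238; 19 + 27.238/60 = 19.453967
  S → negative
  Lon: degrees = first 3 digits = 17, minutes = 23.691; 17 + 23.691/60 = 17.394850
  W → negative

1. -65.96560, 120.30081
2. -18.58391, -0.64035
3. -7.23351, 168.81734
4. -40.76930, 129.42785
5. -30.68486, 0.43565
6. -19.45397, -17.39485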